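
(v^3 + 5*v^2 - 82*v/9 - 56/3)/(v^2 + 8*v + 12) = (v^2 - v - 28/9)/(v + 2)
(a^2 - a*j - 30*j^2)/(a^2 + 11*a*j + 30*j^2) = (a - 6*j)/(a + 6*j)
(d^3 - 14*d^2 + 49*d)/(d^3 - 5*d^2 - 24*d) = (-d^2 + 14*d - 49)/(-d^2 + 5*d + 24)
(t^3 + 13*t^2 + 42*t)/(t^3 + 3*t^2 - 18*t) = (t + 7)/(t - 3)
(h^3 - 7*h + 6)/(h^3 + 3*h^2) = 1 - 3/h + 2/h^2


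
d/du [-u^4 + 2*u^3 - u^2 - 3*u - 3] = -4*u^3 + 6*u^2 - 2*u - 3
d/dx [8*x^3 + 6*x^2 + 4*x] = 24*x^2 + 12*x + 4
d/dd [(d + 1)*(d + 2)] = 2*d + 3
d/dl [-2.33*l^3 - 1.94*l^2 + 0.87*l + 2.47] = -6.99*l^2 - 3.88*l + 0.87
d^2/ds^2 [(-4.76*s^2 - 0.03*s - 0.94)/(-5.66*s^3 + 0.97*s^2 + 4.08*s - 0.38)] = (304.978912*s^6 + 5.76640799999984*s^5 + 1019.9037*s^4 - 262.13625*s^3 - 115.183788*s^2 + 10.2567*s + 33.455912)/(181.321496*s^9 - 93.223596*s^8 - 376.139262*s^7 + 170.008007*s^6 + 258.6216*s^5 - 100.019982*s^4 - 56.442072*s^3 + 18.556692*s^2 - 1.767456*s + 0.054872)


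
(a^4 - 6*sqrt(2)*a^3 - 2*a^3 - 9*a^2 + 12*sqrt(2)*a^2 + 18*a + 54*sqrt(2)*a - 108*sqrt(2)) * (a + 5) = a^5 - 6*sqrt(2)*a^4 + 3*a^4 - 18*sqrt(2)*a^3 - 19*a^3 - 27*a^2 + 114*sqrt(2)*a^2 + 90*a + 162*sqrt(2)*a - 540*sqrt(2)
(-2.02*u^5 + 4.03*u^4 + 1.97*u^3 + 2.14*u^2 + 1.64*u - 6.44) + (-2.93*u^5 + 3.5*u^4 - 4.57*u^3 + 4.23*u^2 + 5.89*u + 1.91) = -4.95*u^5 + 7.53*u^4 - 2.6*u^3 + 6.37*u^2 + 7.53*u - 4.53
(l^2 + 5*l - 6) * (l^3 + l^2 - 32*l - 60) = l^5 + 6*l^4 - 33*l^3 - 226*l^2 - 108*l + 360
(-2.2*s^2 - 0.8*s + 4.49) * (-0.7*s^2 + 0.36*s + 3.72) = 1.54*s^4 - 0.232*s^3 - 11.615*s^2 - 1.3596*s + 16.7028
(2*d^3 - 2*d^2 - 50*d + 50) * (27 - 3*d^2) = -6*d^5 + 6*d^4 + 204*d^3 - 204*d^2 - 1350*d + 1350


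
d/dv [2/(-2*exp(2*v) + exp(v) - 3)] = (8*exp(v) - 2)*exp(v)/(2*exp(2*v) - exp(v) + 3)^2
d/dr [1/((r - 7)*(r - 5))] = 2*(6 - r)/(r^4 - 24*r^3 + 214*r^2 - 840*r + 1225)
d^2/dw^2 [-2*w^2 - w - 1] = -4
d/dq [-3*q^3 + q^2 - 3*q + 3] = -9*q^2 + 2*q - 3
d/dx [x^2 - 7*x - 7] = 2*x - 7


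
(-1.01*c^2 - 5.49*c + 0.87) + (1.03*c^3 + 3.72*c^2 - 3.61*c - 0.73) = 1.03*c^3 + 2.71*c^2 - 9.1*c + 0.14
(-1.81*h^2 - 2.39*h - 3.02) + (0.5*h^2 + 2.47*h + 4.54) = -1.31*h^2 + 0.0800000000000001*h + 1.52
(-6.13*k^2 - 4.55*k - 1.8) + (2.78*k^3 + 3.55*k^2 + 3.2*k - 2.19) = 2.78*k^3 - 2.58*k^2 - 1.35*k - 3.99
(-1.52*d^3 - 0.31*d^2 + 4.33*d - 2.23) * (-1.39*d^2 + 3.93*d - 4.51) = 2.1128*d^5 - 5.5427*d^4 - 0.3818*d^3 + 21.5147*d^2 - 28.2922*d + 10.0573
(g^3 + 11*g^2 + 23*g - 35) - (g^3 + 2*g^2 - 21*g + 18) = 9*g^2 + 44*g - 53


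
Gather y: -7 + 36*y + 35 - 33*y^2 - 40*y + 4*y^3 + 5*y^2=4*y^3 - 28*y^2 - 4*y + 28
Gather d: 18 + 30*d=30*d + 18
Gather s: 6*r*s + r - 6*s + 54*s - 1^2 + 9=r + s*(6*r + 48) + 8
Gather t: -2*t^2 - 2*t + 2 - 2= -2*t^2 - 2*t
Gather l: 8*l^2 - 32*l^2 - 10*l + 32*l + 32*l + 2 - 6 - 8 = -24*l^2 + 54*l - 12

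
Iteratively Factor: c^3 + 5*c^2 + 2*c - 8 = (c + 4)*(c^2 + c - 2) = (c + 2)*(c + 4)*(c - 1)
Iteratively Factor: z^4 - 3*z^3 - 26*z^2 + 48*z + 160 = (z - 4)*(z^3 + z^2 - 22*z - 40) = (z - 4)*(z + 4)*(z^2 - 3*z - 10) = (z - 4)*(z + 2)*(z + 4)*(z - 5)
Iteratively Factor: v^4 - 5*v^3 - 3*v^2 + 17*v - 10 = (v + 2)*(v^3 - 7*v^2 + 11*v - 5) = (v - 1)*(v + 2)*(v^2 - 6*v + 5) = (v - 1)^2*(v + 2)*(v - 5)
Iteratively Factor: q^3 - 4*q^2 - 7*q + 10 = (q - 1)*(q^2 - 3*q - 10) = (q - 5)*(q - 1)*(q + 2)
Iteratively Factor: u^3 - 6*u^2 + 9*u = (u - 3)*(u^2 - 3*u) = u*(u - 3)*(u - 3)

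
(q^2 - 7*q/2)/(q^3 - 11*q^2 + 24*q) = (q - 7/2)/(q^2 - 11*q + 24)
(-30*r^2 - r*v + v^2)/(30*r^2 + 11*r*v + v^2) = (-6*r + v)/(6*r + v)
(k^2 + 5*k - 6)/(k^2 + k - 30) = (k - 1)/(k - 5)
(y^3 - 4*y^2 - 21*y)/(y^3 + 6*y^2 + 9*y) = (y - 7)/(y + 3)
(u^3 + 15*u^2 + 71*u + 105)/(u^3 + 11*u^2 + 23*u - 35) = (u + 3)/(u - 1)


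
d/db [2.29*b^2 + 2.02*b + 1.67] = 4.58*b + 2.02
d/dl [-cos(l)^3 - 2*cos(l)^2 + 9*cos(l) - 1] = (3*cos(l)^2 + 4*cos(l) - 9)*sin(l)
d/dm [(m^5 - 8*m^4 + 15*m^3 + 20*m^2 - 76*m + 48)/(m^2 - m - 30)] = (3*m^6 - 20*m^5 - 111*m^4 + 930*m^3 - 1294*m^2 - 1296*m + 2328)/(m^4 - 2*m^3 - 59*m^2 + 60*m + 900)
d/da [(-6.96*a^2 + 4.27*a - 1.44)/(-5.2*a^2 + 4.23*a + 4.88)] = (-7.2368*a^2 - 82.9056*a + 26.9288)/(27.04*a^4 - 43.992*a^3 - 32.8591*a^2 + 41.2848*a + 23.8144)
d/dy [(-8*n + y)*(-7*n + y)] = -15*n + 2*y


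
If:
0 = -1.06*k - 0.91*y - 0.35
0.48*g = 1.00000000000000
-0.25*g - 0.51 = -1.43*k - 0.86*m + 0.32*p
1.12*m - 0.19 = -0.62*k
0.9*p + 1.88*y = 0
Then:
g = 2.08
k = 6.51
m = -3.44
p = 16.66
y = -7.97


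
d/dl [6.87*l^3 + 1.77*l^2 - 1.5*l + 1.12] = 20.61*l^2 + 3.54*l - 1.5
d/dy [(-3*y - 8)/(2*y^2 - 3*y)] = 2*(3*y^2 + 16*y - 12)/(y^2*(4*y^2 - 12*y + 9))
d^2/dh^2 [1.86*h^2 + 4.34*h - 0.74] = 3.72000000000000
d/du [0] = 0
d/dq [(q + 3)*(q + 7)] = 2*q + 10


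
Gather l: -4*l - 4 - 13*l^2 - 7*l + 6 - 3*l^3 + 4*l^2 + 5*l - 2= -3*l^3 - 9*l^2 - 6*l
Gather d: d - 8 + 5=d - 3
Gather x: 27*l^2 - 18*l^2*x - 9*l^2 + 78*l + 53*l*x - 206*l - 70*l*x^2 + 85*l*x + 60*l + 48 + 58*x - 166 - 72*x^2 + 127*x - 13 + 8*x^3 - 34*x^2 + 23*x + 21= 18*l^2 - 68*l + 8*x^3 + x^2*(-70*l - 106) + x*(-18*l^2 + 138*l + 208) - 110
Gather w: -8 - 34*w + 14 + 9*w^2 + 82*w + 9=9*w^2 + 48*w + 15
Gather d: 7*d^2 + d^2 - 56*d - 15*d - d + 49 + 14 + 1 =8*d^2 - 72*d + 64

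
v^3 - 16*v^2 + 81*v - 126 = (v - 7)*(v - 6)*(v - 3)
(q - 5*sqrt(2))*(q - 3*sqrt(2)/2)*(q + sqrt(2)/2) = q^3 - 6*sqrt(2)*q^2 + 17*q/2 + 15*sqrt(2)/2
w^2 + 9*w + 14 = (w + 2)*(w + 7)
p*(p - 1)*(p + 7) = p^3 + 6*p^2 - 7*p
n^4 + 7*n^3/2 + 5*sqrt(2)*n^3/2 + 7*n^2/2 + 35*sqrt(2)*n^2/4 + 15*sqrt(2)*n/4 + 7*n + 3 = (n + 1/2)*(n + 3)*(n + sqrt(2)/2)*(n + 2*sqrt(2))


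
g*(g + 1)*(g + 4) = g^3 + 5*g^2 + 4*g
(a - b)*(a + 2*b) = a^2 + a*b - 2*b^2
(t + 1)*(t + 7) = t^2 + 8*t + 7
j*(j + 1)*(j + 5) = j^3 + 6*j^2 + 5*j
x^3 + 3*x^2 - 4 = (x - 1)*(x + 2)^2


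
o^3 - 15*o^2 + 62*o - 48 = (o - 8)*(o - 6)*(o - 1)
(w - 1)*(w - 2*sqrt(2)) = w^2 - 2*sqrt(2)*w - w + 2*sqrt(2)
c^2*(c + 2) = c^3 + 2*c^2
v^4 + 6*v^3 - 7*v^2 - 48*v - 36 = (v - 3)*(v + 1)*(v + 2)*(v + 6)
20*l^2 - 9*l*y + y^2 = (-5*l + y)*(-4*l + y)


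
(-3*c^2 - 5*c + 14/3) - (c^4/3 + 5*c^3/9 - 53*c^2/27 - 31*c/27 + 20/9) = -c^4/3 - 5*c^3/9 - 28*c^2/27 - 104*c/27 + 22/9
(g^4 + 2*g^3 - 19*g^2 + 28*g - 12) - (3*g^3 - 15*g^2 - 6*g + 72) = g^4 - g^3 - 4*g^2 + 34*g - 84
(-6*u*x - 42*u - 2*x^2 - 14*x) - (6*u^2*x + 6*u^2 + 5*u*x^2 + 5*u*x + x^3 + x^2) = -6*u^2*x - 6*u^2 - 5*u*x^2 - 11*u*x - 42*u - x^3 - 3*x^2 - 14*x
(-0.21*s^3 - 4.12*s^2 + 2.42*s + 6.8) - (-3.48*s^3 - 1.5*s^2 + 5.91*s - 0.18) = 3.27*s^3 - 2.62*s^2 - 3.49*s + 6.98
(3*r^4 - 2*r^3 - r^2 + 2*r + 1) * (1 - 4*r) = -12*r^5 + 11*r^4 + 2*r^3 - 9*r^2 - 2*r + 1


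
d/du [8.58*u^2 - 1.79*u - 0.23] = 17.16*u - 1.79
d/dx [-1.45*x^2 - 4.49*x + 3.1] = -2.9*x - 4.49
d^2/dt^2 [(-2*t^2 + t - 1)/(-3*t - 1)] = 28/(27*t^3 + 27*t^2 + 9*t + 1)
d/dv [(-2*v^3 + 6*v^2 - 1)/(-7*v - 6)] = (28*v^3 - 6*v^2 - 72*v - 7)/(49*v^2 + 84*v + 36)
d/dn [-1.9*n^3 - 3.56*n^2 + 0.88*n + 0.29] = -5.7*n^2 - 7.12*n + 0.88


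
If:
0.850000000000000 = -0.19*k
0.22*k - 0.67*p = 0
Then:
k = -4.47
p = -1.47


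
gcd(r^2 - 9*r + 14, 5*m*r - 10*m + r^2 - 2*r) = r - 2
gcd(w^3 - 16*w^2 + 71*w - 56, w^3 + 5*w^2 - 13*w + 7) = w - 1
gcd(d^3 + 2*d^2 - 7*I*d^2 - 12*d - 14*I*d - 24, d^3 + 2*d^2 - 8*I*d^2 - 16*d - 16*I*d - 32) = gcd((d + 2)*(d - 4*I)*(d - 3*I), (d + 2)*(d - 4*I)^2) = d^2 + d*(2 - 4*I) - 8*I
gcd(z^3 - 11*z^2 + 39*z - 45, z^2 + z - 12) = z - 3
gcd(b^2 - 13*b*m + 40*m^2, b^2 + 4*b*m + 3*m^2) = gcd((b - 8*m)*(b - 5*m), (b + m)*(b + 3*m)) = 1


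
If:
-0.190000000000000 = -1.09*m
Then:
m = 0.17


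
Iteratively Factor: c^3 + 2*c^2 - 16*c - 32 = (c + 2)*(c^2 - 16) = (c - 4)*(c + 2)*(c + 4)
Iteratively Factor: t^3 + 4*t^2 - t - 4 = (t + 4)*(t^2 - 1) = (t + 1)*(t + 4)*(t - 1)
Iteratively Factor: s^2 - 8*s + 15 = (s - 5)*(s - 3)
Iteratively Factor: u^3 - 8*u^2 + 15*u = (u - 5)*(u^2 - 3*u) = (u - 5)*(u - 3)*(u)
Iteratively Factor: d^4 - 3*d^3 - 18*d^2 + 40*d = (d + 4)*(d^3 - 7*d^2 + 10*d) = (d - 5)*(d + 4)*(d^2 - 2*d) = d*(d - 5)*(d + 4)*(d - 2)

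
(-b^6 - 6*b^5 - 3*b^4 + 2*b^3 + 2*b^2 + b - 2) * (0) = 0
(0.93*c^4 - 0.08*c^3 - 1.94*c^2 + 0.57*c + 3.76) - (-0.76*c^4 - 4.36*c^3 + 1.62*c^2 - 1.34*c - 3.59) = 1.69*c^4 + 4.28*c^3 - 3.56*c^2 + 1.91*c + 7.35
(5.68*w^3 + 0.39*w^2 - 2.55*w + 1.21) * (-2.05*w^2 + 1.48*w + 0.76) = -11.644*w^5 + 7.6069*w^4 + 10.1215*w^3 - 5.9581*w^2 - 0.1472*w + 0.9196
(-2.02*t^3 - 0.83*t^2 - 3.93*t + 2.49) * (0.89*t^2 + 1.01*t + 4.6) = -1.7978*t^5 - 2.7789*t^4 - 13.628*t^3 - 5.5712*t^2 - 15.5631*t + 11.454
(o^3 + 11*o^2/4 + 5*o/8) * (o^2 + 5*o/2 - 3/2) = o^5 + 21*o^4/4 + 6*o^3 - 41*o^2/16 - 15*o/16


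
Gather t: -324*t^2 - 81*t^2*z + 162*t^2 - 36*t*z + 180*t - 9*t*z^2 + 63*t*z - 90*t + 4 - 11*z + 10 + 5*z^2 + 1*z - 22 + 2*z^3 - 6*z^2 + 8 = t^2*(-81*z - 162) + t*(-9*z^2 + 27*z + 90) + 2*z^3 - z^2 - 10*z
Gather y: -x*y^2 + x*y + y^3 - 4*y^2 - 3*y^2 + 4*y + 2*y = y^3 + y^2*(-x - 7) + y*(x + 6)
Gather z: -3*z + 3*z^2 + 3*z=3*z^2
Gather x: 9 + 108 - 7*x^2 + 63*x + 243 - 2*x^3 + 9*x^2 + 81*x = -2*x^3 + 2*x^2 + 144*x + 360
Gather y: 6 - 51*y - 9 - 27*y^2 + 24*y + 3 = -27*y^2 - 27*y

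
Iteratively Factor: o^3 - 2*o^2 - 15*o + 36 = (o - 3)*(o^2 + o - 12) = (o - 3)*(o + 4)*(o - 3)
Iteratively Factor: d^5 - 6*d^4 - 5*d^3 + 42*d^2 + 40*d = (d - 4)*(d^4 - 2*d^3 - 13*d^2 - 10*d) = (d - 5)*(d - 4)*(d^3 + 3*d^2 + 2*d) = (d - 5)*(d - 4)*(d + 1)*(d^2 + 2*d) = d*(d - 5)*(d - 4)*(d + 1)*(d + 2)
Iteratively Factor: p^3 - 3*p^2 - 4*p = (p - 4)*(p^2 + p) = (p - 4)*(p + 1)*(p)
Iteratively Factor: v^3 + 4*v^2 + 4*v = (v + 2)*(v^2 + 2*v) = (v + 2)^2*(v)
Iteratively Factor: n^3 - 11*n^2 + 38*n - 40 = (n - 4)*(n^2 - 7*n + 10) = (n - 4)*(n - 2)*(n - 5)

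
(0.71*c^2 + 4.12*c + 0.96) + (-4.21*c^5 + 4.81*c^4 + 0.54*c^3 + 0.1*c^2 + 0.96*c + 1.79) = -4.21*c^5 + 4.81*c^4 + 0.54*c^3 + 0.81*c^2 + 5.08*c + 2.75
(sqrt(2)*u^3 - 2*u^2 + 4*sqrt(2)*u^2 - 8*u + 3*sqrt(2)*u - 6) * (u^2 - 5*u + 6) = sqrt(2)*u^5 - 2*u^4 - sqrt(2)*u^4 - 11*sqrt(2)*u^3 + 2*u^3 + 9*sqrt(2)*u^2 + 22*u^2 - 18*u + 18*sqrt(2)*u - 36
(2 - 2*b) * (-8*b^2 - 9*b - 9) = 16*b^3 + 2*b^2 - 18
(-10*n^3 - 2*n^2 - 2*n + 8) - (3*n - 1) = -10*n^3 - 2*n^2 - 5*n + 9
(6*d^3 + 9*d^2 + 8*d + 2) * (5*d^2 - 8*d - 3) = 30*d^5 - 3*d^4 - 50*d^3 - 81*d^2 - 40*d - 6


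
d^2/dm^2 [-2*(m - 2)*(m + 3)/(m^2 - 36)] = 4*(-m^3 - 90*m^2 - 108*m - 1080)/(m^6 - 108*m^4 + 3888*m^2 - 46656)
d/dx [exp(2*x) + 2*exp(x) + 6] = 2*(exp(x) + 1)*exp(x)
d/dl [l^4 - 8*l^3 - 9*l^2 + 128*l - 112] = 4*l^3 - 24*l^2 - 18*l + 128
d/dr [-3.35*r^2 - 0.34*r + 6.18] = -6.7*r - 0.34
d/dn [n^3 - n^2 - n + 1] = 3*n^2 - 2*n - 1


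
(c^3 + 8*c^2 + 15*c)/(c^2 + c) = (c^2 + 8*c + 15)/(c + 1)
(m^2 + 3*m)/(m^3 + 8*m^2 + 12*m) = (m + 3)/(m^2 + 8*m + 12)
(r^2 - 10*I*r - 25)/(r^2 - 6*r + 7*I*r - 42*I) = (r^2 - 10*I*r - 25)/(r^2 + r*(-6 + 7*I) - 42*I)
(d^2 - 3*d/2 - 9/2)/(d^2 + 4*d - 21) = (d + 3/2)/(d + 7)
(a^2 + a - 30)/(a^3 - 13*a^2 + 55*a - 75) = (a + 6)/(a^2 - 8*a + 15)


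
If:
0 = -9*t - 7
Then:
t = -7/9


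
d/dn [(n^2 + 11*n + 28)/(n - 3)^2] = (-17*n - 89)/(n^3 - 9*n^2 + 27*n - 27)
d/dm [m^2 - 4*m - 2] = 2*m - 4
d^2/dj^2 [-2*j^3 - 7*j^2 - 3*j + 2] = -12*j - 14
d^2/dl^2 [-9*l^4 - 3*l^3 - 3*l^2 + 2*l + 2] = -108*l^2 - 18*l - 6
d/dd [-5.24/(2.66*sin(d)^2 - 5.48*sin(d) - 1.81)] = (27.8768*sin(d) - 28.7152)*cos(d)/(-2.66*sin(d)^2 + 5.48*sin(d) + 1.81)^2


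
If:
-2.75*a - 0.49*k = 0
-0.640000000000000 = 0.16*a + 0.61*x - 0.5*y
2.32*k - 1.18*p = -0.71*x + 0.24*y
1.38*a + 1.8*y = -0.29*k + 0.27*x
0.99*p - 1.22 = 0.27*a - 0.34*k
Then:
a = -0.14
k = 0.80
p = 0.92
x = -1.17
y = -0.20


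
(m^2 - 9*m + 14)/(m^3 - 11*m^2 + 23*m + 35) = (m - 2)/(m^2 - 4*m - 5)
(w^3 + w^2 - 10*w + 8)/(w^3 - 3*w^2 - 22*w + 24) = (w - 2)/(w - 6)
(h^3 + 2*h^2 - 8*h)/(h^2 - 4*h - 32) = h*(h - 2)/(h - 8)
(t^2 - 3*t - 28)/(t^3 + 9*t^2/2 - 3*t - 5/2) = 2*(t^2 - 3*t - 28)/(2*t^3 + 9*t^2 - 6*t - 5)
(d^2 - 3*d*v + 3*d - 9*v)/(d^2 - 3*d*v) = (d + 3)/d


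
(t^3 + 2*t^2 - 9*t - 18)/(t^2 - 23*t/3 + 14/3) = 3*(t^3 + 2*t^2 - 9*t - 18)/(3*t^2 - 23*t + 14)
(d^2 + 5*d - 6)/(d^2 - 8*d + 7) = (d + 6)/(d - 7)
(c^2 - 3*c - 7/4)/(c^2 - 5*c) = (c^2 - 3*c - 7/4)/(c*(c - 5))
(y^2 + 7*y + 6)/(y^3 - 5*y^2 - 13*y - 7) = (y + 6)/(y^2 - 6*y - 7)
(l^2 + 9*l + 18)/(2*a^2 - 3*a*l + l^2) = (l^2 + 9*l + 18)/(2*a^2 - 3*a*l + l^2)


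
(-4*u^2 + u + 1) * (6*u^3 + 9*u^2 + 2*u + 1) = -24*u^5 - 30*u^4 + 7*u^3 + 7*u^2 + 3*u + 1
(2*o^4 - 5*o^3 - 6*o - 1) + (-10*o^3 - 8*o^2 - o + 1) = 2*o^4 - 15*o^3 - 8*o^2 - 7*o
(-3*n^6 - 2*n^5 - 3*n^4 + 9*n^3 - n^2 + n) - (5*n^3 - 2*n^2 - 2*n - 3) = -3*n^6 - 2*n^5 - 3*n^4 + 4*n^3 + n^2 + 3*n + 3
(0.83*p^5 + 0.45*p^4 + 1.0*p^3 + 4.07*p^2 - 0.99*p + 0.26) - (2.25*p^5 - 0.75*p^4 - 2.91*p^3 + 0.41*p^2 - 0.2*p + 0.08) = -1.42*p^5 + 1.2*p^4 + 3.91*p^3 + 3.66*p^2 - 0.79*p + 0.18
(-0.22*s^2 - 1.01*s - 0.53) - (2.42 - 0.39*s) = -0.22*s^2 - 0.62*s - 2.95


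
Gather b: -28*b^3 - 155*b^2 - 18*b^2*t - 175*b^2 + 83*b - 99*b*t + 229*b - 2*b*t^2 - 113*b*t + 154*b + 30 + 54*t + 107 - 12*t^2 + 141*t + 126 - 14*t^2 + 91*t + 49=-28*b^3 + b^2*(-18*t - 330) + b*(-2*t^2 - 212*t + 466) - 26*t^2 + 286*t + 312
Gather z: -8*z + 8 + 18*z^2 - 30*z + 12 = 18*z^2 - 38*z + 20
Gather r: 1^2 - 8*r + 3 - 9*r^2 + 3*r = -9*r^2 - 5*r + 4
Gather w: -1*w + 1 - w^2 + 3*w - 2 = -w^2 + 2*w - 1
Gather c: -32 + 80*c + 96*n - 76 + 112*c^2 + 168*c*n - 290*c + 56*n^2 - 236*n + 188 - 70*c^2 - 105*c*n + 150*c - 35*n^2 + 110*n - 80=42*c^2 + c*(63*n - 60) + 21*n^2 - 30*n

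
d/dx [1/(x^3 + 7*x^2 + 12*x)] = (-3*x^2 - 14*x - 12)/(x^2*(x^2 + 7*x + 12)^2)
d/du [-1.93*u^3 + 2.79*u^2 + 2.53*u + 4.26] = -5.79*u^2 + 5.58*u + 2.53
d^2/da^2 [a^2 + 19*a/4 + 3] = 2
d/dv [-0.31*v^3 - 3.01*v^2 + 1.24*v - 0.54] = -0.93*v^2 - 6.02*v + 1.24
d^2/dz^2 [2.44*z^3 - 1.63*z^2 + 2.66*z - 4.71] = 14.64*z - 3.26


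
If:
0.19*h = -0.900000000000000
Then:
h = -4.74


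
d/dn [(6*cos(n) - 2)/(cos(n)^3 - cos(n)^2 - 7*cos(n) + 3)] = 4*(3*cos(n)^3 - 3*cos(n)^2 + cos(n) - 1)*sin(n)/((-sin(n)^2 + 2*cos(n))^2*(cos(n) - 3)^2)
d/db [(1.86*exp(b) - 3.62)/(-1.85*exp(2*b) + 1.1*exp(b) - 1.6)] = (3.441*exp(2*b) - 13.394*exp(b) + 1.006)*exp(b)/(3.4225*exp(4*b) - 4.07*exp(3*b) + 7.13*exp(2*b) - 3.52*exp(b) + 2.56)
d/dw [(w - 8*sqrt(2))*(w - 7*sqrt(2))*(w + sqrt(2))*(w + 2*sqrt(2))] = 4*w^3 - 36*sqrt(2)*w^2 + 52*w + 276*sqrt(2)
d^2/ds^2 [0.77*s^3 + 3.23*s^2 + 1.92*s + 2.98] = 4.62*s + 6.46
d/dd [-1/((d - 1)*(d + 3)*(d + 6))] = ((d - 1)*(d + 3) + (d - 1)*(d + 6) + (d + 3)*(d + 6))/((d - 1)^2*(d + 3)^2*(d + 6)^2)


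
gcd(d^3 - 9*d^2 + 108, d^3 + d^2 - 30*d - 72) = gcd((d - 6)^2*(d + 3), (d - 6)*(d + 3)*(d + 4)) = d^2 - 3*d - 18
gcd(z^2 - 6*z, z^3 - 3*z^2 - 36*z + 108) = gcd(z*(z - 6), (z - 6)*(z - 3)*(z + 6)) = z - 6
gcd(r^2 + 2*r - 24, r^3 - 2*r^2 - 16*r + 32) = r - 4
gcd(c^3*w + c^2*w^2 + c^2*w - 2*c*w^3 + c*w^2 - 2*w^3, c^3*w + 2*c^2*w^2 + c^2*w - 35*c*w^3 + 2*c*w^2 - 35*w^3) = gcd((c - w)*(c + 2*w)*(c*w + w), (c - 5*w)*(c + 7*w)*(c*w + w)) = c*w + w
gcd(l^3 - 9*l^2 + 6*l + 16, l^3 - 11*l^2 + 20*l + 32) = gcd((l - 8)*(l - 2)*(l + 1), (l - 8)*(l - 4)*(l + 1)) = l^2 - 7*l - 8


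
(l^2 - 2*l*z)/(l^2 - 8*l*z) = (l - 2*z)/(l - 8*z)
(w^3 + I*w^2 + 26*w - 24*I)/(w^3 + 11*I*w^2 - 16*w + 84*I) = (w^2 - 5*I*w - 4)/(w^2 + 5*I*w + 14)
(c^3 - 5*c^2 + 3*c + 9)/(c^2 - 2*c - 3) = c - 3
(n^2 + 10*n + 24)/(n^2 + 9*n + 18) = (n + 4)/(n + 3)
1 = 1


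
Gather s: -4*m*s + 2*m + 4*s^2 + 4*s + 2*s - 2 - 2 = 2*m + 4*s^2 + s*(6 - 4*m) - 4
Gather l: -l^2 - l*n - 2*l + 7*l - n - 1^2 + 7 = -l^2 + l*(5 - n) - n + 6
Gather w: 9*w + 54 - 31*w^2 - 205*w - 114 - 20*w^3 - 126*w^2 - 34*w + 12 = -20*w^3 - 157*w^2 - 230*w - 48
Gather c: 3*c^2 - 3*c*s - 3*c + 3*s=3*c^2 + c*(-3*s - 3) + 3*s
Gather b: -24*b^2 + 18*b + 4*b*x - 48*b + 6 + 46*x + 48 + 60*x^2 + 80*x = -24*b^2 + b*(4*x - 30) + 60*x^2 + 126*x + 54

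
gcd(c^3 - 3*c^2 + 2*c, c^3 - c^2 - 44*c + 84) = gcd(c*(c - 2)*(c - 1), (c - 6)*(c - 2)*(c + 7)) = c - 2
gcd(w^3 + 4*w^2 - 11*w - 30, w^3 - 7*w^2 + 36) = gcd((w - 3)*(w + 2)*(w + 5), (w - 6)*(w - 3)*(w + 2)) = w^2 - w - 6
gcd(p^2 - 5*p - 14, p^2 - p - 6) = p + 2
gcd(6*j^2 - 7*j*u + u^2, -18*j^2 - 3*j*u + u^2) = -6*j + u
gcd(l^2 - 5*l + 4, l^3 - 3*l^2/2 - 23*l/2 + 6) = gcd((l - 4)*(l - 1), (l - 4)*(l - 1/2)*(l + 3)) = l - 4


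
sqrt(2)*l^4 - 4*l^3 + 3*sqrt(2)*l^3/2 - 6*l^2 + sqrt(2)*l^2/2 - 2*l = l*(l + 1/2)*(l - 2*sqrt(2))*(sqrt(2)*l + sqrt(2))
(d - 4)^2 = d^2 - 8*d + 16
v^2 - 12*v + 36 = (v - 6)^2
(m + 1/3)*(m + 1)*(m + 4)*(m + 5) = m^4 + 31*m^3/3 + 97*m^2/3 + 89*m/3 + 20/3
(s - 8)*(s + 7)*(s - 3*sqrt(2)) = s^3 - 3*sqrt(2)*s^2 - s^2 - 56*s + 3*sqrt(2)*s + 168*sqrt(2)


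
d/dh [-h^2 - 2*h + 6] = -2*h - 2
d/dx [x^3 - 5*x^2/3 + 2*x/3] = 3*x^2 - 10*x/3 + 2/3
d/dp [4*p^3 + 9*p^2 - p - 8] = 12*p^2 + 18*p - 1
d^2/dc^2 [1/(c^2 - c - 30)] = 2*(c^2 - c - (2*c - 1)^2 - 30)/(-c^2 + c + 30)^3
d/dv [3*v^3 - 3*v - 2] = 9*v^2 - 3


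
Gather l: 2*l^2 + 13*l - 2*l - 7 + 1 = 2*l^2 + 11*l - 6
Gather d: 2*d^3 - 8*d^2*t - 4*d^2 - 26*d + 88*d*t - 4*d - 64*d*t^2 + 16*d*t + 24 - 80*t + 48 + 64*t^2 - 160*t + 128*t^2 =2*d^3 + d^2*(-8*t - 4) + d*(-64*t^2 + 104*t - 30) + 192*t^2 - 240*t + 72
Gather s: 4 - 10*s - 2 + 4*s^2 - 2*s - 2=4*s^2 - 12*s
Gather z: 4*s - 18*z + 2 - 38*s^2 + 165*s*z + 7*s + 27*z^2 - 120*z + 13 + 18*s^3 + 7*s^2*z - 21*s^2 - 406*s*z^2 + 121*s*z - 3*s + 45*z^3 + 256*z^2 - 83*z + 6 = 18*s^3 - 59*s^2 + 8*s + 45*z^3 + z^2*(283 - 406*s) + z*(7*s^2 + 286*s - 221) + 21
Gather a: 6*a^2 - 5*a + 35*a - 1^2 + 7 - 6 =6*a^2 + 30*a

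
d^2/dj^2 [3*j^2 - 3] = 6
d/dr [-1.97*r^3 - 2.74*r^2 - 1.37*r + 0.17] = -5.91*r^2 - 5.48*r - 1.37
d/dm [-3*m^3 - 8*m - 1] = -9*m^2 - 8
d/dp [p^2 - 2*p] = 2*p - 2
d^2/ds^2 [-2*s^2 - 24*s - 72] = -4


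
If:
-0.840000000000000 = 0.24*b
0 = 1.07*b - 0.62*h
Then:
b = -3.50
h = -6.04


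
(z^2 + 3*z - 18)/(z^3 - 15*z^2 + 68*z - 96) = (z + 6)/(z^2 - 12*z + 32)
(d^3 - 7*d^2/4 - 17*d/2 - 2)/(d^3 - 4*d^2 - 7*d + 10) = (d^2 - 15*d/4 - 1)/(d^2 - 6*d + 5)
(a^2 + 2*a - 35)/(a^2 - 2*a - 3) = (-a^2 - 2*a + 35)/(-a^2 + 2*a + 3)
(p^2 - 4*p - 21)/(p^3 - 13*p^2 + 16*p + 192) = (p - 7)/(p^2 - 16*p + 64)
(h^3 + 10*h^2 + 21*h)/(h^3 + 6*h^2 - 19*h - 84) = h/(h - 4)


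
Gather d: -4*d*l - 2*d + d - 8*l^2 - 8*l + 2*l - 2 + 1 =d*(-4*l - 1) - 8*l^2 - 6*l - 1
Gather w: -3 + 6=3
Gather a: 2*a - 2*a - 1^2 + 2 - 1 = 0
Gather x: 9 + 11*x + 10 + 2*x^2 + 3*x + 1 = 2*x^2 + 14*x + 20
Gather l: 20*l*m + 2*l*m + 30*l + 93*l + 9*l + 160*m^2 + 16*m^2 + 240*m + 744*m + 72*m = l*(22*m + 132) + 176*m^2 + 1056*m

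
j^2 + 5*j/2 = j*(j + 5/2)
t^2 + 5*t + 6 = (t + 2)*(t + 3)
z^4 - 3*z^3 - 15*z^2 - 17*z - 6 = (z - 6)*(z + 1)^3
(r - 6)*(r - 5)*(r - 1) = r^3 - 12*r^2 + 41*r - 30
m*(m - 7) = m^2 - 7*m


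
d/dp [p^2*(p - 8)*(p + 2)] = 2*p*(2*p^2 - 9*p - 16)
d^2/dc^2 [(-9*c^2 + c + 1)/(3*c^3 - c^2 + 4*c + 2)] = 2*(-81*c^6 + 27*c^5 + 369*c^4 + 307*c^3 - 51*c^2 - 24*c - 26)/(27*c^9 - 27*c^8 + 117*c^7 - 19*c^6 + 120*c^5 + 102*c^4 + 52*c^3 + 84*c^2 + 48*c + 8)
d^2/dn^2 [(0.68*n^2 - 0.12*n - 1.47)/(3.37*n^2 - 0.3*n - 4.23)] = (-7.105427357601e-15*n^4 - 1.350696*n^3 - 42.00705*n^2 - 1.346652*n - 17.53569)/(38.272753*n^6 - 10.22121*n^5 - 143.209161*n^4 + 25.63218*n^3 + 179.755119*n^2 - 16.10361*n - 75.686967)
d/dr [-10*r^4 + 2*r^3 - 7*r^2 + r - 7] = -40*r^3 + 6*r^2 - 14*r + 1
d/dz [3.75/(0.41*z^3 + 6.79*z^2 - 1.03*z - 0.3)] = (-4.6125*z^2 - 50.925*z + 3.8625)/(0.41*z^3 + 6.79*z^2 - 1.03*z - 0.3)^2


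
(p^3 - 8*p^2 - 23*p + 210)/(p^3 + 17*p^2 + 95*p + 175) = (p^2 - 13*p + 42)/(p^2 + 12*p + 35)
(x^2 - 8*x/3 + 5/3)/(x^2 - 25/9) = 3*(x - 1)/(3*x + 5)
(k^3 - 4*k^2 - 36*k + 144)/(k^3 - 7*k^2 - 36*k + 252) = (k - 4)/(k - 7)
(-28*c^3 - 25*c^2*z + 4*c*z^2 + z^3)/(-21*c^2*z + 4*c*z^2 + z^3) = (-4*c^2 - 3*c*z + z^2)/(z*(-3*c + z))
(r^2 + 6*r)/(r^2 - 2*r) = (r + 6)/(r - 2)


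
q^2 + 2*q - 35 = (q - 5)*(q + 7)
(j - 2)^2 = j^2 - 4*j + 4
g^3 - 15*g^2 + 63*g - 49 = (g - 7)^2*(g - 1)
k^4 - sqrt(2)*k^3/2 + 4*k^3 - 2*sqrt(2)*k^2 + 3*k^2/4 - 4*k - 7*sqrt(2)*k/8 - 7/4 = (k + 1/2)*(k + 7/2)*(k - sqrt(2))*(k + sqrt(2)/2)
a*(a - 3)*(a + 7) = a^3 + 4*a^2 - 21*a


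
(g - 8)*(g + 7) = g^2 - g - 56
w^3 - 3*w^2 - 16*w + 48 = (w - 4)*(w - 3)*(w + 4)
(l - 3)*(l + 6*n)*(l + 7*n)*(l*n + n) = l^4*n + 13*l^3*n^2 - 2*l^3*n + 42*l^2*n^3 - 26*l^2*n^2 - 3*l^2*n - 84*l*n^3 - 39*l*n^2 - 126*n^3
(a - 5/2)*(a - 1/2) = a^2 - 3*a + 5/4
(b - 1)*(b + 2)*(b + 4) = b^3 + 5*b^2 + 2*b - 8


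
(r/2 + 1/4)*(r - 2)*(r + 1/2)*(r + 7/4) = r^4/2 + 3*r^3/8 - 7*r^2/4 - 57*r/32 - 7/16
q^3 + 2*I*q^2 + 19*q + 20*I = (q - 4*I)*(q + I)*(q + 5*I)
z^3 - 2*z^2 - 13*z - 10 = (z - 5)*(z + 1)*(z + 2)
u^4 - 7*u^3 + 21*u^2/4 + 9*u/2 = u*(u - 6)*(u - 3/2)*(u + 1/2)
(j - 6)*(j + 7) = j^2 + j - 42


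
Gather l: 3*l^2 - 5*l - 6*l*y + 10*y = 3*l^2 + l*(-6*y - 5) + 10*y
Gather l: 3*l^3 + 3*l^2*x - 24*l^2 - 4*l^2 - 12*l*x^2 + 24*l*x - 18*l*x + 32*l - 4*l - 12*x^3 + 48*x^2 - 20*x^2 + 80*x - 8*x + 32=3*l^3 + l^2*(3*x - 28) + l*(-12*x^2 + 6*x + 28) - 12*x^3 + 28*x^2 + 72*x + 32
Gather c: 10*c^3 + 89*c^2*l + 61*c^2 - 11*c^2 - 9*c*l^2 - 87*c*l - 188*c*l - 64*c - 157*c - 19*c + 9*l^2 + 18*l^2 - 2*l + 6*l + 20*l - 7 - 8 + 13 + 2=10*c^3 + c^2*(89*l + 50) + c*(-9*l^2 - 275*l - 240) + 27*l^2 + 24*l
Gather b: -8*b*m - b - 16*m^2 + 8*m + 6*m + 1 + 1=b*(-8*m - 1) - 16*m^2 + 14*m + 2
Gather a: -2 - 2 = -4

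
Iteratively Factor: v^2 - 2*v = (v - 2)*(v)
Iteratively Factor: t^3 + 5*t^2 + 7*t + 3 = (t + 3)*(t^2 + 2*t + 1) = (t + 1)*(t + 3)*(t + 1)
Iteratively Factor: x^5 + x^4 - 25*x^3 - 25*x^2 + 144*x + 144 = (x + 3)*(x^4 - 2*x^3 - 19*x^2 + 32*x + 48) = (x + 3)*(x + 4)*(x^3 - 6*x^2 + 5*x + 12) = (x - 4)*(x + 3)*(x + 4)*(x^2 - 2*x - 3) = (x - 4)*(x + 1)*(x + 3)*(x + 4)*(x - 3)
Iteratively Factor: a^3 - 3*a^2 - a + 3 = (a + 1)*(a^2 - 4*a + 3) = (a - 1)*(a + 1)*(a - 3)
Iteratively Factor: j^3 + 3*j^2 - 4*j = (j - 1)*(j^2 + 4*j) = (j - 1)*(j + 4)*(j)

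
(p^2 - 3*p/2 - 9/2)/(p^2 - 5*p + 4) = (2*p^2 - 3*p - 9)/(2*(p^2 - 5*p + 4))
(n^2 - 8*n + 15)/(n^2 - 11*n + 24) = (n - 5)/(n - 8)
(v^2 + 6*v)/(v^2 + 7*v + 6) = v/(v + 1)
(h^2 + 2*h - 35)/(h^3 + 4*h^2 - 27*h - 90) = (h + 7)/(h^2 + 9*h + 18)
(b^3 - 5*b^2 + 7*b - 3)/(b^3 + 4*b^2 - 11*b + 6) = (b - 3)/(b + 6)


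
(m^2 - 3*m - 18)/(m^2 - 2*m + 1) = (m^2 - 3*m - 18)/(m^2 - 2*m + 1)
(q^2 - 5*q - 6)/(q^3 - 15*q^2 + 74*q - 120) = (q + 1)/(q^2 - 9*q + 20)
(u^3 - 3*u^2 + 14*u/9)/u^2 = u - 3 + 14/(9*u)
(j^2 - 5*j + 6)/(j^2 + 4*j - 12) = (j - 3)/(j + 6)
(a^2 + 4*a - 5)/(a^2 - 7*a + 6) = (a + 5)/(a - 6)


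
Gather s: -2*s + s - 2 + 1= -s - 1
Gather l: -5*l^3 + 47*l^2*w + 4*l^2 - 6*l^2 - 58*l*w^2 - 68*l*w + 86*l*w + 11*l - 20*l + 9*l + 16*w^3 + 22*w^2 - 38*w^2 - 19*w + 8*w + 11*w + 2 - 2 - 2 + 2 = -5*l^3 + l^2*(47*w - 2) + l*(-58*w^2 + 18*w) + 16*w^3 - 16*w^2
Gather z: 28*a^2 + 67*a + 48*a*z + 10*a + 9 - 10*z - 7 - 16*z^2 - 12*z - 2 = 28*a^2 + 77*a - 16*z^2 + z*(48*a - 22)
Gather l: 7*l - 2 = 7*l - 2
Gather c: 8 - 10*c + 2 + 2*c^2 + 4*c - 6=2*c^2 - 6*c + 4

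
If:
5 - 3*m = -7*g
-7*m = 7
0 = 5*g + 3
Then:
No Solution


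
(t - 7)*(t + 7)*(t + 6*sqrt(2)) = t^3 + 6*sqrt(2)*t^2 - 49*t - 294*sqrt(2)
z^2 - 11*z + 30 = (z - 6)*(z - 5)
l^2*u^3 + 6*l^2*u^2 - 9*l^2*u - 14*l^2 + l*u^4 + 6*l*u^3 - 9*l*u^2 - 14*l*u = (l + u)*(u - 2)*(u + 7)*(l*u + l)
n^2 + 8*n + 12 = (n + 2)*(n + 6)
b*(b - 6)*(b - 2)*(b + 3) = b^4 - 5*b^3 - 12*b^2 + 36*b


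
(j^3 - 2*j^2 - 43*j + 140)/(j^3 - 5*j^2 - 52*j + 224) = (j - 5)/(j - 8)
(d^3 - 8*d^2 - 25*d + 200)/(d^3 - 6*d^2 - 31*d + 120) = (d - 5)/(d - 3)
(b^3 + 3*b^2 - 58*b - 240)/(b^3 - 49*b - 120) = (b + 6)/(b + 3)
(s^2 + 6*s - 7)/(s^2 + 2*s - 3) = (s + 7)/(s + 3)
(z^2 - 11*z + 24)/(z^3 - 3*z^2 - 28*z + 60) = (z^2 - 11*z + 24)/(z^3 - 3*z^2 - 28*z + 60)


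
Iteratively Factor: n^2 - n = (n)*(n - 1)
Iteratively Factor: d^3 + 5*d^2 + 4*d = (d + 1)*(d^2 + 4*d) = (d + 1)*(d + 4)*(d)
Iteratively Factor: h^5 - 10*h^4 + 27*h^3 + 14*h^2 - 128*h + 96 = (h - 1)*(h^4 - 9*h^3 + 18*h^2 + 32*h - 96) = (h - 4)*(h - 1)*(h^3 - 5*h^2 - 2*h + 24) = (h - 4)*(h - 1)*(h + 2)*(h^2 - 7*h + 12) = (h - 4)^2*(h - 1)*(h + 2)*(h - 3)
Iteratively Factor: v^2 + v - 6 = (v - 2)*(v + 3)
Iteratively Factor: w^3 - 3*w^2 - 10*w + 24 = (w - 4)*(w^2 + w - 6) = (w - 4)*(w + 3)*(w - 2)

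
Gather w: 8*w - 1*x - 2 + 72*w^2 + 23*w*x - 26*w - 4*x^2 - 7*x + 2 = 72*w^2 + w*(23*x - 18) - 4*x^2 - 8*x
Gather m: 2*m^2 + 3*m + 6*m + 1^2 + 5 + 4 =2*m^2 + 9*m + 10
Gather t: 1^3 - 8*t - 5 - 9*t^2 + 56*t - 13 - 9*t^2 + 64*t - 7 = -18*t^2 + 112*t - 24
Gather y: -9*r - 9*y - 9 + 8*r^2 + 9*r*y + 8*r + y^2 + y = 8*r^2 - r + y^2 + y*(9*r - 8) - 9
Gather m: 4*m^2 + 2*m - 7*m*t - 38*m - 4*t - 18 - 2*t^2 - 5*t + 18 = 4*m^2 + m*(-7*t - 36) - 2*t^2 - 9*t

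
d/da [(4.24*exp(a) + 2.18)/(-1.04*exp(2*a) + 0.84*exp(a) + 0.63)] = (4.4096*exp(2*a) + 4.5344*exp(a) + 0.84)*exp(a)/(1.0816*exp(4*a) - 1.7472*exp(3*a) - 0.6048*exp(2*a) + 1.0584*exp(a) + 0.3969)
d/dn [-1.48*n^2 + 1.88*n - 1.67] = 1.88 - 2.96*n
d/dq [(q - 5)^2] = 2*q - 10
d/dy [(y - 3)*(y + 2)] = 2*y - 1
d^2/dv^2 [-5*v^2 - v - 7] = -10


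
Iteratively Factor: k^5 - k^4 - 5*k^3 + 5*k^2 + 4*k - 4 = (k + 2)*(k^4 - 3*k^3 + k^2 + 3*k - 2) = (k - 1)*(k + 2)*(k^3 - 2*k^2 - k + 2) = (k - 1)^2*(k + 2)*(k^2 - k - 2) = (k - 2)*(k - 1)^2*(k + 2)*(k + 1)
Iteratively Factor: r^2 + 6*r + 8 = (r + 4)*(r + 2)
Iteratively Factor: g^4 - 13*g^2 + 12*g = (g - 3)*(g^3 + 3*g^2 - 4*g) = (g - 3)*(g + 4)*(g^2 - g) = (g - 3)*(g - 1)*(g + 4)*(g)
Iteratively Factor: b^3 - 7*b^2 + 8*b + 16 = (b + 1)*(b^2 - 8*b + 16) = (b - 4)*(b + 1)*(b - 4)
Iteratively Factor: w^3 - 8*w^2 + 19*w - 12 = (w - 1)*(w^2 - 7*w + 12) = (w - 4)*(w - 1)*(w - 3)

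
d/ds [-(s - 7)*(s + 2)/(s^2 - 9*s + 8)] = 2*(2*s^2 - 22*s + 83)/(s^4 - 18*s^3 + 97*s^2 - 144*s + 64)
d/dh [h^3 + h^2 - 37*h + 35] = 3*h^2 + 2*h - 37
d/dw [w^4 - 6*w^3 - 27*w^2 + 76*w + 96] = 4*w^3 - 18*w^2 - 54*w + 76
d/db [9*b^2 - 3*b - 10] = 18*b - 3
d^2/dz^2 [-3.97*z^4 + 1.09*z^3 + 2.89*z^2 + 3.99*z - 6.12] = -47.64*z^2 + 6.54*z + 5.78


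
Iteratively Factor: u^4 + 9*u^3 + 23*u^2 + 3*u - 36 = (u + 3)*(u^3 + 6*u^2 + 5*u - 12) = (u - 1)*(u + 3)*(u^2 + 7*u + 12) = (u - 1)*(u + 3)^2*(u + 4)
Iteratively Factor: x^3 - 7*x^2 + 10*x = (x)*(x^2 - 7*x + 10) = x*(x - 5)*(x - 2)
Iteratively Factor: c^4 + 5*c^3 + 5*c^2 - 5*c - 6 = (c + 1)*(c^3 + 4*c^2 + c - 6) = (c + 1)*(c + 2)*(c^2 + 2*c - 3) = (c + 1)*(c + 2)*(c + 3)*(c - 1)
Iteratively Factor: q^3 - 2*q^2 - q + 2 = (q + 1)*(q^2 - 3*q + 2) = (q - 1)*(q + 1)*(q - 2)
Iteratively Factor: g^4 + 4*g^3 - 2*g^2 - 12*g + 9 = (g - 1)*(g^3 + 5*g^2 + 3*g - 9) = (g - 1)^2*(g^2 + 6*g + 9) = (g - 1)^2*(g + 3)*(g + 3)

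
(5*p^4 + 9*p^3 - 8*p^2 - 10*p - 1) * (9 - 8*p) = -40*p^5 - 27*p^4 + 145*p^3 + 8*p^2 - 82*p - 9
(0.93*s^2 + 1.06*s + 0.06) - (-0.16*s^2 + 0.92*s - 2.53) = 1.09*s^2 + 0.14*s + 2.59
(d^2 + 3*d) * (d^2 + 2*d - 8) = d^4 + 5*d^3 - 2*d^2 - 24*d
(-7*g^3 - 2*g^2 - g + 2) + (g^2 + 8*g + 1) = -7*g^3 - g^2 + 7*g + 3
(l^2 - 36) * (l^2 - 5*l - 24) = l^4 - 5*l^3 - 60*l^2 + 180*l + 864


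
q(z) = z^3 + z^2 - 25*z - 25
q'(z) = 3*z^2 + 2*z - 25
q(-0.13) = -21.74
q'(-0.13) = -25.21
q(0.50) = -37.12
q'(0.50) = -23.25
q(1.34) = -54.30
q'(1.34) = -16.93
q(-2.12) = 22.97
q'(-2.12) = -15.76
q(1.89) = -61.93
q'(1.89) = -10.50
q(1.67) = -59.30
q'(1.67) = -13.29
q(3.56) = -56.21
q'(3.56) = 20.14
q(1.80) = -60.93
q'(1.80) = -11.68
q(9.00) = 560.00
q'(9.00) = 236.00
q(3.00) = -64.00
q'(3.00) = 8.00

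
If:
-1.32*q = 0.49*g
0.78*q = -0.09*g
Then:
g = 0.00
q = 0.00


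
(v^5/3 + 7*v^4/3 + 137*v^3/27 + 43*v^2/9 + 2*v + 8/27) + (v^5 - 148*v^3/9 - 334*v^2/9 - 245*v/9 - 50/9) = 4*v^5/3 + 7*v^4/3 - 307*v^3/27 - 97*v^2/3 - 227*v/9 - 142/27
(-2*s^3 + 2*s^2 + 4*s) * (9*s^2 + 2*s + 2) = -18*s^5 + 14*s^4 + 36*s^3 + 12*s^2 + 8*s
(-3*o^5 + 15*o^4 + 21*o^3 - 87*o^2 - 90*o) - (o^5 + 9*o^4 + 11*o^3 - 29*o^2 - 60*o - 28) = -4*o^5 + 6*o^4 + 10*o^3 - 58*o^2 - 30*o + 28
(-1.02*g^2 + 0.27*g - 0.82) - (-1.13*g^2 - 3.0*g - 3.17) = 0.11*g^2 + 3.27*g + 2.35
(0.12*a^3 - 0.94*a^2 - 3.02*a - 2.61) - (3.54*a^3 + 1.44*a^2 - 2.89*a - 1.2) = -3.42*a^3 - 2.38*a^2 - 0.13*a - 1.41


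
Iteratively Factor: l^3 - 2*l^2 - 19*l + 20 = (l - 1)*(l^2 - l - 20) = (l - 5)*(l - 1)*(l + 4)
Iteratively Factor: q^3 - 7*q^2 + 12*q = (q - 4)*(q^2 - 3*q) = q*(q - 4)*(q - 3)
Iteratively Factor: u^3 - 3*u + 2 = (u - 1)*(u^2 + u - 2) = (u - 1)^2*(u + 2)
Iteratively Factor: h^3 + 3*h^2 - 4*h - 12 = (h + 2)*(h^2 + h - 6) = (h - 2)*(h + 2)*(h + 3)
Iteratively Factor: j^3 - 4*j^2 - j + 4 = (j - 1)*(j^2 - 3*j - 4) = (j - 1)*(j + 1)*(j - 4)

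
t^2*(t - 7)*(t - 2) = t^4 - 9*t^3 + 14*t^2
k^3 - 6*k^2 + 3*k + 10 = (k - 5)*(k - 2)*(k + 1)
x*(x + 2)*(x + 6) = x^3 + 8*x^2 + 12*x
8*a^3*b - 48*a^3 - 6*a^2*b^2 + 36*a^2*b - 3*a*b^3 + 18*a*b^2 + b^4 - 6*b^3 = (-4*a + b)*(-a + b)*(2*a + b)*(b - 6)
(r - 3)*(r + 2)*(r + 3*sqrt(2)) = r^3 - r^2 + 3*sqrt(2)*r^2 - 6*r - 3*sqrt(2)*r - 18*sqrt(2)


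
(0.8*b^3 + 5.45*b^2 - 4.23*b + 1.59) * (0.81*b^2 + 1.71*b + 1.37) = 0.648*b^5 + 5.7825*b^4 + 6.9892*b^3 + 1.5211*b^2 - 3.0762*b + 2.1783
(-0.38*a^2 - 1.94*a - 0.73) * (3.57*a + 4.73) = -1.3566*a^3 - 8.7232*a^2 - 11.7823*a - 3.4529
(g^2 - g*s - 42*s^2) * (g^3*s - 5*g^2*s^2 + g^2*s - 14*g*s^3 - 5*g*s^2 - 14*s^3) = g^5*s - 6*g^4*s^2 + g^4*s - 51*g^3*s^3 - 6*g^3*s^2 + 224*g^2*s^4 - 51*g^2*s^3 + 588*g*s^5 + 224*g*s^4 + 588*s^5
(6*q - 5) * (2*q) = 12*q^2 - 10*q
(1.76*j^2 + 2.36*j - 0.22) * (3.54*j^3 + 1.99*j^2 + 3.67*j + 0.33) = 6.2304*j^5 + 11.8568*j^4 + 10.3768*j^3 + 8.8042*j^2 - 0.0286*j - 0.0726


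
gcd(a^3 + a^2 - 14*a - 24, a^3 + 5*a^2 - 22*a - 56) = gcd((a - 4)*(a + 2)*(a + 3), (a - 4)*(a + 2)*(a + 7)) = a^2 - 2*a - 8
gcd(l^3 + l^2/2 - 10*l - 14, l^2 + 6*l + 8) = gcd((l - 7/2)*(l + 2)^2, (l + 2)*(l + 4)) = l + 2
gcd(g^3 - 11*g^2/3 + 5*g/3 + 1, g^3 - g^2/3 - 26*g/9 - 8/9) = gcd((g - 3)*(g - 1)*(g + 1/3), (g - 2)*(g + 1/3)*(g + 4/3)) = g + 1/3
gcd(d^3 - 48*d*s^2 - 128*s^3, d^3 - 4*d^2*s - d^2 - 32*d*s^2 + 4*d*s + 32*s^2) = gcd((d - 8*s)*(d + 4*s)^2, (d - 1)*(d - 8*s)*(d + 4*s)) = -d^2 + 4*d*s + 32*s^2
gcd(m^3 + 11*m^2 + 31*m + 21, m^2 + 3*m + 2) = m + 1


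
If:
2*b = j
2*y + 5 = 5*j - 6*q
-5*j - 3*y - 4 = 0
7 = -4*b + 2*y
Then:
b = -29/32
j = -29/16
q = -93/32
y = 27/16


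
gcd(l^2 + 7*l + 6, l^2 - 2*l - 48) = l + 6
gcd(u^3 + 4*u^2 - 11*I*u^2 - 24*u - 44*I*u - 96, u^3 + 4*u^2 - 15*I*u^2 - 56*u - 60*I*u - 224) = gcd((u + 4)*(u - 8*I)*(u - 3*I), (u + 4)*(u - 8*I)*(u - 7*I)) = u^2 + u*(4 - 8*I) - 32*I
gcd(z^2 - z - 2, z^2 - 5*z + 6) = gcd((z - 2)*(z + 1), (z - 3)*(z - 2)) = z - 2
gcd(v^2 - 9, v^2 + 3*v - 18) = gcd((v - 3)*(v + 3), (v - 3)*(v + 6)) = v - 3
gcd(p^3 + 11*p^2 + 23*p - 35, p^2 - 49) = p + 7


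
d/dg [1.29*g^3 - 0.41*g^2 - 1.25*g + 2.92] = 3.87*g^2 - 0.82*g - 1.25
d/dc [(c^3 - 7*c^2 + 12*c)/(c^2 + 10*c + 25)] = (c^3 + 15*c^2 - 82*c + 60)/(c^3 + 15*c^2 + 75*c + 125)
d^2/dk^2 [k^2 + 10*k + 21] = 2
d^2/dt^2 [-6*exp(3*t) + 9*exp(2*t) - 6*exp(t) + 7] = (-54*exp(2*t) + 36*exp(t) - 6)*exp(t)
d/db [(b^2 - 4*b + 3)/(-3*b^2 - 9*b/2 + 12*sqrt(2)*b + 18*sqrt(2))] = 2*(2*(2 - b)*(2*b^2 - 8*sqrt(2)*b + 3*b - 12*sqrt(2)) + (4*b - 8*sqrt(2) + 3)*(b^2 - 4*b + 3))/(3*(2*b^2 - 8*sqrt(2)*b + 3*b - 12*sqrt(2))^2)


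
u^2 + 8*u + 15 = (u + 3)*(u + 5)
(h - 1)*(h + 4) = h^2 + 3*h - 4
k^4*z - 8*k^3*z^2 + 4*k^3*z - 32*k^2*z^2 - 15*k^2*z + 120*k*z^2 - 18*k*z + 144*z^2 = (k - 3)*(k + 6)*(k - 8*z)*(k*z + z)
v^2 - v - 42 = (v - 7)*(v + 6)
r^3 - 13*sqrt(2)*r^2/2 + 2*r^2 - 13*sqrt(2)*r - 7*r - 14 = (r + 2)*(r - 7*sqrt(2))*(r + sqrt(2)/2)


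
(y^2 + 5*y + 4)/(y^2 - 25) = (y^2 + 5*y + 4)/(y^2 - 25)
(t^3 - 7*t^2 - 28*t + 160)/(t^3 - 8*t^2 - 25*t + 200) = (t - 4)/(t - 5)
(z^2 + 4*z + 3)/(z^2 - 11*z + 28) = (z^2 + 4*z + 3)/(z^2 - 11*z + 28)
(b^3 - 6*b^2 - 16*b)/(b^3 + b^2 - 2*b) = (b - 8)/(b - 1)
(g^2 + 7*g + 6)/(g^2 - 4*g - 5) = (g + 6)/(g - 5)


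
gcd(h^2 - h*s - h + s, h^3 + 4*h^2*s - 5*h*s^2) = -h + s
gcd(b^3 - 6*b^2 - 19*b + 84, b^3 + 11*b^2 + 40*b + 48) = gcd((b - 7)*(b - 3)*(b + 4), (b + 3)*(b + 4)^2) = b + 4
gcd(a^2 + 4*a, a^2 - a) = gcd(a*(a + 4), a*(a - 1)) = a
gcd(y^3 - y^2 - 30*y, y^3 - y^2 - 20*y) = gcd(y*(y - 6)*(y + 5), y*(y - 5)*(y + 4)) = y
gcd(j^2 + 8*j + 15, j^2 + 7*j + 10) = j + 5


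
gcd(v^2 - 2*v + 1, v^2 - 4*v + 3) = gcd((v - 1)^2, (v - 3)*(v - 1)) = v - 1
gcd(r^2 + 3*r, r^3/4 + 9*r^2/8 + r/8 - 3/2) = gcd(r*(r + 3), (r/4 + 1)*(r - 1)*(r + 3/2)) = 1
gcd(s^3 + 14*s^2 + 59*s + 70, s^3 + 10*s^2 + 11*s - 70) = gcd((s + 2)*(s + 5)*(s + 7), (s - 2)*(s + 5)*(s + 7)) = s^2 + 12*s + 35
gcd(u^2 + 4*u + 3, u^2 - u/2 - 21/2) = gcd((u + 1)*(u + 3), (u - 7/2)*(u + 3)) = u + 3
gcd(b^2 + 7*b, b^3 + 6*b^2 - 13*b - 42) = b + 7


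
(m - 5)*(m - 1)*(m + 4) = m^3 - 2*m^2 - 19*m + 20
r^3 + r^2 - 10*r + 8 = (r - 2)*(r - 1)*(r + 4)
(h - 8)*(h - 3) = h^2 - 11*h + 24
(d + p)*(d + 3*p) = d^2 + 4*d*p + 3*p^2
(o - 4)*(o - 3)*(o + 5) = o^3 - 2*o^2 - 23*o + 60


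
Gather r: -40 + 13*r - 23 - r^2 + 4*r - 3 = -r^2 + 17*r - 66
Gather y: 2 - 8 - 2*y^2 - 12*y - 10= -2*y^2 - 12*y - 16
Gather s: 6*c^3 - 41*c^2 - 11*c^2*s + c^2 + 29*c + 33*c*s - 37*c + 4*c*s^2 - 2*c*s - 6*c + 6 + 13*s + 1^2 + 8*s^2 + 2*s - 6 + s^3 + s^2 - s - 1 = 6*c^3 - 40*c^2 - 14*c + s^3 + s^2*(4*c + 9) + s*(-11*c^2 + 31*c + 14)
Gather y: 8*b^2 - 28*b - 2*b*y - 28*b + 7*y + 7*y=8*b^2 - 56*b + y*(14 - 2*b)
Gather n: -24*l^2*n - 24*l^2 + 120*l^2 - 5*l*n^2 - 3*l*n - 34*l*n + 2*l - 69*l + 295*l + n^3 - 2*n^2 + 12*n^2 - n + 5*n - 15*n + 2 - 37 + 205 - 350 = 96*l^2 + 228*l + n^3 + n^2*(10 - 5*l) + n*(-24*l^2 - 37*l - 11) - 180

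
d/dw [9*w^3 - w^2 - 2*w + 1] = 27*w^2 - 2*w - 2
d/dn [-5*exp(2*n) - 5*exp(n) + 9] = (-10*exp(n) - 5)*exp(n)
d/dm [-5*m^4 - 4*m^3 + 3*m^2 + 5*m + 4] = -20*m^3 - 12*m^2 + 6*m + 5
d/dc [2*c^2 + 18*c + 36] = 4*c + 18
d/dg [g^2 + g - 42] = 2*g + 1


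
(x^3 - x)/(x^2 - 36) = (x^3 - x)/(x^2 - 36)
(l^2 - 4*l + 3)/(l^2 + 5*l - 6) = (l - 3)/(l + 6)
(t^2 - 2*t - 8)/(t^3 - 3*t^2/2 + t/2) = 2*(t^2 - 2*t - 8)/(t*(2*t^2 - 3*t + 1))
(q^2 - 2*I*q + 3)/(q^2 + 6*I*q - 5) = (q - 3*I)/(q + 5*I)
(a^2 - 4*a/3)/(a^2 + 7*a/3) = (3*a - 4)/(3*a + 7)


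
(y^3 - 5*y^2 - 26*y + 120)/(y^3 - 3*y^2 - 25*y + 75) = (y^2 - 10*y + 24)/(y^2 - 8*y + 15)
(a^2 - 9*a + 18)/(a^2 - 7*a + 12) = (a - 6)/(a - 4)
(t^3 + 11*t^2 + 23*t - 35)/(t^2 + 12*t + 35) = t - 1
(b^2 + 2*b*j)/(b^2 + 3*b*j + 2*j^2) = b/(b + j)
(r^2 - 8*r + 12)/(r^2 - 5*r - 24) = (-r^2 + 8*r - 12)/(-r^2 + 5*r + 24)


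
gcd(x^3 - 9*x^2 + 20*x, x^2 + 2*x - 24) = x - 4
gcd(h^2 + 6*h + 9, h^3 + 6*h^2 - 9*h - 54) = h + 3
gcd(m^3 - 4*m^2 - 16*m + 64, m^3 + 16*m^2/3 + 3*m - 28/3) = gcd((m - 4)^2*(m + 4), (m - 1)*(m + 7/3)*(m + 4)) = m + 4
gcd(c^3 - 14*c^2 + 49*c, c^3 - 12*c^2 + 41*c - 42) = c - 7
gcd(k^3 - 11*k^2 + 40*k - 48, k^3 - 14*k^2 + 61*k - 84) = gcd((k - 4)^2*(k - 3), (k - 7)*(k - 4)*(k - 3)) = k^2 - 7*k + 12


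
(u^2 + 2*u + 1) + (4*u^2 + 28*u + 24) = 5*u^2 + 30*u + 25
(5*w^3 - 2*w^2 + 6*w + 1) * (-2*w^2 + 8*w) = -10*w^5 + 44*w^4 - 28*w^3 + 46*w^2 + 8*w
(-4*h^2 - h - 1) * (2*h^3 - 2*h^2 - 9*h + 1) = -8*h^5 + 6*h^4 + 36*h^3 + 7*h^2 + 8*h - 1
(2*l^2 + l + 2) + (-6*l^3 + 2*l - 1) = -6*l^3 + 2*l^2 + 3*l + 1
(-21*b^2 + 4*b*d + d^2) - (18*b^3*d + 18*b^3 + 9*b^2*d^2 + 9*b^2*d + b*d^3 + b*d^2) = -18*b^3*d - 18*b^3 - 9*b^2*d^2 - 9*b^2*d - 21*b^2 - b*d^3 - b*d^2 + 4*b*d + d^2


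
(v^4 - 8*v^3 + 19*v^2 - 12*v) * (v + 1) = v^5 - 7*v^4 + 11*v^3 + 7*v^2 - 12*v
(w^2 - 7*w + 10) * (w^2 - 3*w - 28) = w^4 - 10*w^3 + 3*w^2 + 166*w - 280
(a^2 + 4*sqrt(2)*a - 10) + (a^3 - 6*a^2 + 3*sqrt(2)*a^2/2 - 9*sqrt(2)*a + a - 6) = a^3 - 5*a^2 + 3*sqrt(2)*a^2/2 - 5*sqrt(2)*a + a - 16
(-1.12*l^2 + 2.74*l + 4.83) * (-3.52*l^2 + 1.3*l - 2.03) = 3.9424*l^4 - 11.1008*l^3 - 11.166*l^2 + 0.7168*l - 9.8049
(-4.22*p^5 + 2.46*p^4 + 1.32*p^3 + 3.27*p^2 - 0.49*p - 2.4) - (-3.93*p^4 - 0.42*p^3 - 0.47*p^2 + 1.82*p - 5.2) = -4.22*p^5 + 6.39*p^4 + 1.74*p^3 + 3.74*p^2 - 2.31*p + 2.8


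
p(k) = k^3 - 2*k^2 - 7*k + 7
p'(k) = 3*k^2 - 4*k - 7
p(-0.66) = 10.46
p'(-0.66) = -3.05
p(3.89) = 8.37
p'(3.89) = 22.84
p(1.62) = -5.34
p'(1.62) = -5.61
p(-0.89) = 10.94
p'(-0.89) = -1.06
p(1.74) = -5.97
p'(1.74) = -4.88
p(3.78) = 5.97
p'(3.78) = 20.75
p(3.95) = 9.77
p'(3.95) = 24.01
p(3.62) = 2.89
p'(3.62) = 17.83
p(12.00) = 1363.00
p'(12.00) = 377.00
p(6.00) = 109.00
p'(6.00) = 77.00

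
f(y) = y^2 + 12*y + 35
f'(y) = 2*y + 12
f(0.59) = 42.43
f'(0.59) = 13.18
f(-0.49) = 29.36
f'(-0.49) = 11.02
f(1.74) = 58.91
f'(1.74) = 15.48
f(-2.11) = 14.13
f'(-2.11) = 7.78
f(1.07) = 48.98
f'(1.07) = 14.14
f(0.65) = 43.22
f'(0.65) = 13.30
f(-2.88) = 8.73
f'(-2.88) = 6.24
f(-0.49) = 29.36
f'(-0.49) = 11.02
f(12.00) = 323.00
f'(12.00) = 36.00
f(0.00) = 35.00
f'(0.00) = 12.00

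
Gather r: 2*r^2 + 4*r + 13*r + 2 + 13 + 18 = 2*r^2 + 17*r + 33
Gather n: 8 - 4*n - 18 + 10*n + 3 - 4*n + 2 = 2*n - 5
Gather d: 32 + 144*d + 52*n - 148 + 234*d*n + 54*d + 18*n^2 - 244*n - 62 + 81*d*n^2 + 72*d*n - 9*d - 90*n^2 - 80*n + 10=d*(81*n^2 + 306*n + 189) - 72*n^2 - 272*n - 168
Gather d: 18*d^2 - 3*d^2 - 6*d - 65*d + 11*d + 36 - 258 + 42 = 15*d^2 - 60*d - 180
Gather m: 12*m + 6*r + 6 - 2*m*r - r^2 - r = m*(12 - 2*r) - r^2 + 5*r + 6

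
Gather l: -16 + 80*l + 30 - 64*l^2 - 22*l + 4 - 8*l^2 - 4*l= -72*l^2 + 54*l + 18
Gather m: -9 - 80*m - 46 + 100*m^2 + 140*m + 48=100*m^2 + 60*m - 7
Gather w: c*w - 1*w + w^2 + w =c*w + w^2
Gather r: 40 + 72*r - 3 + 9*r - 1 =81*r + 36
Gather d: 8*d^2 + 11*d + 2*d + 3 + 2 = 8*d^2 + 13*d + 5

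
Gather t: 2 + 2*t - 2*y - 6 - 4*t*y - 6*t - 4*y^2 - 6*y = t*(-4*y - 4) - 4*y^2 - 8*y - 4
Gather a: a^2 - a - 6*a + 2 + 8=a^2 - 7*a + 10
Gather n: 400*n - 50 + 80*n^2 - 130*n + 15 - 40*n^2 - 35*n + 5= 40*n^2 + 235*n - 30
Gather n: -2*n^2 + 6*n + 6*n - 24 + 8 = -2*n^2 + 12*n - 16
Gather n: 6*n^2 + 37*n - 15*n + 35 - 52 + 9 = 6*n^2 + 22*n - 8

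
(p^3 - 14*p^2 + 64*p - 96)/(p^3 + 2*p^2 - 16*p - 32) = (p^2 - 10*p + 24)/(p^2 + 6*p + 8)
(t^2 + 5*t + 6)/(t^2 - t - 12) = (t + 2)/(t - 4)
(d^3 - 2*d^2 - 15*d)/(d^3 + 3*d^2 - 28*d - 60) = d*(d + 3)/(d^2 + 8*d + 12)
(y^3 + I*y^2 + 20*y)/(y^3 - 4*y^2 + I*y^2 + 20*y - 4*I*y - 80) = y/(y - 4)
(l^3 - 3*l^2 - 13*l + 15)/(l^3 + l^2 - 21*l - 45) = (l - 1)/(l + 3)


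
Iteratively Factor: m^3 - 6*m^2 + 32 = (m - 4)*(m^2 - 2*m - 8) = (m - 4)*(m + 2)*(m - 4)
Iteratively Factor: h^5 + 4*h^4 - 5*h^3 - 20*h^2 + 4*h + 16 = (h + 2)*(h^4 + 2*h^3 - 9*h^2 - 2*h + 8) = (h + 1)*(h + 2)*(h^3 + h^2 - 10*h + 8) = (h + 1)*(h + 2)*(h + 4)*(h^2 - 3*h + 2) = (h - 2)*(h + 1)*(h + 2)*(h + 4)*(h - 1)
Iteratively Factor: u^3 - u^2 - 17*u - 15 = (u + 1)*(u^2 - 2*u - 15) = (u - 5)*(u + 1)*(u + 3)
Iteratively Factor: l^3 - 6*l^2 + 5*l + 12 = (l + 1)*(l^2 - 7*l + 12) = (l - 4)*(l + 1)*(l - 3)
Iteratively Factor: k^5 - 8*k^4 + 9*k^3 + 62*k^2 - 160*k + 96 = (k - 4)*(k^4 - 4*k^3 - 7*k^2 + 34*k - 24) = (k - 4)*(k + 3)*(k^3 - 7*k^2 + 14*k - 8) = (k - 4)^2*(k + 3)*(k^2 - 3*k + 2) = (k - 4)^2*(k - 2)*(k + 3)*(k - 1)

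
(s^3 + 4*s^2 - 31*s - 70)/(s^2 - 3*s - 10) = s + 7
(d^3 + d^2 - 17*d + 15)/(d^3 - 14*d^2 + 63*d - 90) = (d^2 + 4*d - 5)/(d^2 - 11*d + 30)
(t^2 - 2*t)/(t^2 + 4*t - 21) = t*(t - 2)/(t^2 + 4*t - 21)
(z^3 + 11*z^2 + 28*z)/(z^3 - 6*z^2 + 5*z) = (z^2 + 11*z + 28)/(z^2 - 6*z + 5)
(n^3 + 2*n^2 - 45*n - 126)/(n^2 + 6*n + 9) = (n^2 - n - 42)/(n + 3)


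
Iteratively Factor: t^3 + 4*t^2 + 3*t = (t)*(t^2 + 4*t + 3) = t*(t + 3)*(t + 1)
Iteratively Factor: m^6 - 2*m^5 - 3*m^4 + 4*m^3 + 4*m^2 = (m - 2)*(m^5 - 3*m^3 - 2*m^2) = m*(m - 2)*(m^4 - 3*m^2 - 2*m) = m*(m - 2)*(m + 1)*(m^3 - m^2 - 2*m) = m^2*(m - 2)*(m + 1)*(m^2 - m - 2) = m^2*(m - 2)^2*(m + 1)*(m + 1)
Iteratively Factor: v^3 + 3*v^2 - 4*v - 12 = (v + 3)*(v^2 - 4) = (v + 2)*(v + 3)*(v - 2)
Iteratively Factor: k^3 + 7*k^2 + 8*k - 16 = (k + 4)*(k^2 + 3*k - 4) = (k + 4)^2*(k - 1)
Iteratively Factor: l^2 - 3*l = (l)*(l - 3)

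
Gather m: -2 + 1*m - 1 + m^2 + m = m^2 + 2*m - 3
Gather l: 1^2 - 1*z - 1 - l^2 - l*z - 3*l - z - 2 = -l^2 + l*(-z - 3) - 2*z - 2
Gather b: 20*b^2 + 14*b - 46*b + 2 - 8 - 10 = 20*b^2 - 32*b - 16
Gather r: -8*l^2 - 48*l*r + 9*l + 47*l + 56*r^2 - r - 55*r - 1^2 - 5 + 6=-8*l^2 + 56*l + 56*r^2 + r*(-48*l - 56)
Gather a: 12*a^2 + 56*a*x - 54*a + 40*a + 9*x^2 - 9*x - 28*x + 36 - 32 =12*a^2 + a*(56*x - 14) + 9*x^2 - 37*x + 4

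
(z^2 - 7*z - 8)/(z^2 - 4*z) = (z^2 - 7*z - 8)/(z*(z - 4))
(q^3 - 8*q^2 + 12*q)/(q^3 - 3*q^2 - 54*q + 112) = q*(q - 6)/(q^2 - q - 56)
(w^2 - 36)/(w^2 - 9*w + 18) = (w + 6)/(w - 3)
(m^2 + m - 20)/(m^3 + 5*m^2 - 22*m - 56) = (m + 5)/(m^2 + 9*m + 14)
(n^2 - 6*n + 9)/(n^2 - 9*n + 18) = (n - 3)/(n - 6)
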